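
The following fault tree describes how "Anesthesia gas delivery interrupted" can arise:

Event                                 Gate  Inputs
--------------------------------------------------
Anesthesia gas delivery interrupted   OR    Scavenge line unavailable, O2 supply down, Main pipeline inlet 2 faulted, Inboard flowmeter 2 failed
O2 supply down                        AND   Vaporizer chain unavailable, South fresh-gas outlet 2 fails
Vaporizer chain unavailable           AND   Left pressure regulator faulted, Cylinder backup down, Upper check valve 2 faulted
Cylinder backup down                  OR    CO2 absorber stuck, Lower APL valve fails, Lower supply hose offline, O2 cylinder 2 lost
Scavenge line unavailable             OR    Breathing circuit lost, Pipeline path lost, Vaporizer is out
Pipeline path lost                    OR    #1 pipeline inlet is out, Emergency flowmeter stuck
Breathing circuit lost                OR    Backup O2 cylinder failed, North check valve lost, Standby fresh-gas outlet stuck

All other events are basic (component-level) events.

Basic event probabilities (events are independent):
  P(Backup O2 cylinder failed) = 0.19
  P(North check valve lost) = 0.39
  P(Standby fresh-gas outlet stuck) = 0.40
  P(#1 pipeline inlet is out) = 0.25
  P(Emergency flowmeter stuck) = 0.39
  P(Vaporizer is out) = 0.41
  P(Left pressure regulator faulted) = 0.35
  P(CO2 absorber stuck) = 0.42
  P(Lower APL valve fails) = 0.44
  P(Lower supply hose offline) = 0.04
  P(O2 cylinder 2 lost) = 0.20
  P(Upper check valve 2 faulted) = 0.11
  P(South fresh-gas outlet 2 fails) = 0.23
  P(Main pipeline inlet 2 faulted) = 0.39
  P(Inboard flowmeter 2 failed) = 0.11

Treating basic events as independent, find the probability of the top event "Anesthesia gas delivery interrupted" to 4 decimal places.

0.9568

P(Breathing circuit lost) [OR] = 1 − (1−0.19) × (1−0.39) × (1−0.40) = 0.703540
P(Pipeline path lost) [OR] = 1 − (1−0.25) × (1−0.39) = 0.542500
P(Scavenge line unavailable) [OR] = 1 − (1−0.703540) × (1−0.542500) × (1−0.41) = 0.919978
P(Cylinder backup down) [OR] = 1 − (1−0.42) × (1−0.44) × (1−0.04) × (1−0.20) = 0.750554
P(Vaporizer chain unavailable) [AND] = 0.35 × 0.750554 × 0.11 = 0.028896
P(O2 supply down) [AND] = 0.028896 × 0.23 = 0.006646
P(Anesthesia gas delivery interrupted) [OR] = 1 − (1−0.919978) × (1−0.006646) × (1−0.39) × (1−0.11) = 0.956845
Rounded to 4 decimal places: P(Anesthesia gas delivery interrupted) ≈ 0.9568.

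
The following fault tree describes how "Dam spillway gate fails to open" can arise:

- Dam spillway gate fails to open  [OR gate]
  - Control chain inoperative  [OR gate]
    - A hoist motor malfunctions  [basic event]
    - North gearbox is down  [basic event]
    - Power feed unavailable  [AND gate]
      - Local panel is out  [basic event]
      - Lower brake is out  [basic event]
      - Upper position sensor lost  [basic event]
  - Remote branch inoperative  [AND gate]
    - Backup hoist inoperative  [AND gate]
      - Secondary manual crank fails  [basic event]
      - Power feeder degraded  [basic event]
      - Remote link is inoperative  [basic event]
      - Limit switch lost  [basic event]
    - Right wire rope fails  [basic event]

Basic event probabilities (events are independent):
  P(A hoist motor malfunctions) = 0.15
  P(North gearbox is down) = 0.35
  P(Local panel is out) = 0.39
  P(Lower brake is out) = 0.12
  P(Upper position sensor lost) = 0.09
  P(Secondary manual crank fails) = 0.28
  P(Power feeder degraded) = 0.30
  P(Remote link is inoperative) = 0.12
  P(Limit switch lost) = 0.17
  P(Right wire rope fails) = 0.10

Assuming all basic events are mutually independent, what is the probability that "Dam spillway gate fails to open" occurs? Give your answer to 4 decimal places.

P(Power feed unavailable) [AND] = 0.39 × 0.12 × 0.09 = 0.004212
P(Control chain inoperative) [OR] = 1 − (1−0.15) × (1−0.35) × (1−0.004212) = 0.449827
P(Backup hoist inoperative) [AND] = 0.28 × 0.30 × 0.12 × 0.17 = 0.001714
P(Remote branch inoperative) [AND] = 0.001714 × 0.10 = 0.000171
P(Dam spillway gate fails to open) [OR] = 1 − (1−0.449827) × (1−0.000171) = 0.449921
Rounded to 4 decimal places: P(Dam spillway gate fails to open) ≈ 0.4499.

0.4499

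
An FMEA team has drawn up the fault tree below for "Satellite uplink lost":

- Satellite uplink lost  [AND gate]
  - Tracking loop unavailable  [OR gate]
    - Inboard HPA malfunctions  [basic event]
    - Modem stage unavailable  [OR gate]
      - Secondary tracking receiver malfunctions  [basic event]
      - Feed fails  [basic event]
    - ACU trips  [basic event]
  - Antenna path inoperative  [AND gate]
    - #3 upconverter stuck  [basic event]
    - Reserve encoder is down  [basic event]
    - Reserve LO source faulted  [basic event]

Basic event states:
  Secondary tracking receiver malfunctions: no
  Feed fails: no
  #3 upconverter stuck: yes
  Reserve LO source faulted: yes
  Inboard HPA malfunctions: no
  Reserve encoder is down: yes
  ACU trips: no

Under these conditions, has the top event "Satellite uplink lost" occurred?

No

Modem stage unavailable [OR]: Secondary tracking receiver malfunctions=not, Feed fails=not → no input occurs → does not occur.
Tracking loop unavailable [OR]: Inboard HPA malfunctions=not, Modem stage unavailable=not, ACU trips=not → no input occurs → does not occur.
Antenna path inoperative [AND]: #3 upconverter stuck=occurs, Reserve encoder is down=occurs, Reserve LO source faulted=occurs → all inputs occur → occurs.
Satellite uplink lost [AND]: Tracking loop unavailable=not, Antenna path inoperative=occurs → not all inputs occur → does not occur.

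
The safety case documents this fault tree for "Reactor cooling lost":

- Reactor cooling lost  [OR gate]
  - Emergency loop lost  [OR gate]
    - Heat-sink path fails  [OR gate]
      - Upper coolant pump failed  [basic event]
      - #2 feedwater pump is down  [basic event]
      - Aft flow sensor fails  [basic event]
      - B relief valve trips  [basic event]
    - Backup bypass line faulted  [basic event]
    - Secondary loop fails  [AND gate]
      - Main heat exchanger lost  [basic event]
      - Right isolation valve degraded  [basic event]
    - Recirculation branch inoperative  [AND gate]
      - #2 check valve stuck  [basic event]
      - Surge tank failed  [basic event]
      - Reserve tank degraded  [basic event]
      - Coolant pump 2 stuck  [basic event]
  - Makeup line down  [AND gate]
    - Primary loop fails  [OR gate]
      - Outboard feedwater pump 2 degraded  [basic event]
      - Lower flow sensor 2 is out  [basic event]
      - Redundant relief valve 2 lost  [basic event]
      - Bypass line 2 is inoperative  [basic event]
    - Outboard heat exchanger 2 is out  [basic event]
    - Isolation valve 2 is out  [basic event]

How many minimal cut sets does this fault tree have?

11

Heat-sink path fails [OR]: union of children's cut sets → 4 cut set(s).
Secondary loop fails [AND]: one cut set from each child combined → 1 × 1 = 1 cut set(s).
Recirculation branch inoperative [AND]: one cut set from each child combined → 1 × 1 × 1 × 1 = 1 cut set(s).
Emergency loop lost [OR]: union of children's cut sets → 7 cut set(s).
Primary loop fails [OR]: union of children's cut sets → 4 cut set(s).
Makeup line down [AND]: one cut set from each child combined → 4 × 1 × 1 = 4 cut set(s).
Reactor cooling lost [OR]: union of children's cut sets → 11 cut set(s).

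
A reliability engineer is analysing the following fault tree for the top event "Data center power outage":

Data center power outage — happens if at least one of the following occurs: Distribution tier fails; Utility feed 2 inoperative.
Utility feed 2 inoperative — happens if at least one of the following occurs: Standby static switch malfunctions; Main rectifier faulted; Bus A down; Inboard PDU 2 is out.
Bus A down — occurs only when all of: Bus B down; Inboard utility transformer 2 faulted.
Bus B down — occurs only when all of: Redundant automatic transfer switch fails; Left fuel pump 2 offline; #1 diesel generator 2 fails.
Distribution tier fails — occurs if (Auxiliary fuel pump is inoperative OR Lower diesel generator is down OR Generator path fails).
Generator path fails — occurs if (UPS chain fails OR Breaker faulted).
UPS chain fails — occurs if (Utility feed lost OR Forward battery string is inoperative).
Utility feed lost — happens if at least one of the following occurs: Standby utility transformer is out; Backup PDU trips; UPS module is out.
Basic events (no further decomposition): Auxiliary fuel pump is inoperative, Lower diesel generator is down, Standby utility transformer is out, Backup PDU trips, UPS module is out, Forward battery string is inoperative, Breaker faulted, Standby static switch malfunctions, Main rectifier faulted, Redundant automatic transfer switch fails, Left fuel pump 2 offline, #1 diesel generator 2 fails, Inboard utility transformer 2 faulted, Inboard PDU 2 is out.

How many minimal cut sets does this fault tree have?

Utility feed lost [OR]: union of children's cut sets → 3 cut set(s).
UPS chain fails [OR]: union of children's cut sets → 4 cut set(s).
Generator path fails [OR]: union of children's cut sets → 5 cut set(s).
Distribution tier fails [OR]: union of children's cut sets → 7 cut set(s).
Bus B down [AND]: one cut set from each child combined → 1 × 1 × 1 = 1 cut set(s).
Bus A down [AND]: one cut set from each child combined → 1 × 1 = 1 cut set(s).
Utility feed 2 inoperative [OR]: union of children's cut sets → 4 cut set(s).
Data center power outage [OR]: union of children's cut sets → 11 cut set(s).

11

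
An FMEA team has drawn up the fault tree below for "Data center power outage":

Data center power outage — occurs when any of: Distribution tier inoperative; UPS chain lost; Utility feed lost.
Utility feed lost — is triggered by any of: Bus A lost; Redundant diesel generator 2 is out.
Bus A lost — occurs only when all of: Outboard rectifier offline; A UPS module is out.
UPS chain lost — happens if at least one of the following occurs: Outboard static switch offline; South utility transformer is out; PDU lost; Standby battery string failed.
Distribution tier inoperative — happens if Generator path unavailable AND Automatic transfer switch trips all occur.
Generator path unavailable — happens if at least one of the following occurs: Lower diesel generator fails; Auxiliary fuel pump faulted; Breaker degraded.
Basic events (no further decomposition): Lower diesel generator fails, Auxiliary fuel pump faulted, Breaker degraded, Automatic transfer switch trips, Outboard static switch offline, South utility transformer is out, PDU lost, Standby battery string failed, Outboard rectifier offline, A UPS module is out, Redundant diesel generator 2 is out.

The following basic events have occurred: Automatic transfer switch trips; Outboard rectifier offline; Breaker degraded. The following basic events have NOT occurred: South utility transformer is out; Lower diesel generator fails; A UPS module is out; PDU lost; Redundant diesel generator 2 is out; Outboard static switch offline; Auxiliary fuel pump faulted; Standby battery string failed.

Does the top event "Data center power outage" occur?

Generator path unavailable [OR]: Lower diesel generator fails=not, Auxiliary fuel pump faulted=not, Breaker degraded=occurs → at least one input occurs → occurs.
Distribution tier inoperative [AND]: Generator path unavailable=occurs, Automatic transfer switch trips=occurs → all inputs occur → occurs.
UPS chain lost [OR]: Outboard static switch offline=not, South utility transformer is out=not, PDU lost=not, Standby battery string failed=not → no input occurs → does not occur.
Bus A lost [AND]: Outboard rectifier offline=occurs, A UPS module is out=not → not all inputs occur → does not occur.
Utility feed lost [OR]: Bus A lost=not, Redundant diesel generator 2 is out=not → no input occurs → does not occur.
Data center power outage [OR]: Distribution tier inoperative=occurs, UPS chain lost=not, Utility feed lost=not → at least one input occurs → occurs.

Yes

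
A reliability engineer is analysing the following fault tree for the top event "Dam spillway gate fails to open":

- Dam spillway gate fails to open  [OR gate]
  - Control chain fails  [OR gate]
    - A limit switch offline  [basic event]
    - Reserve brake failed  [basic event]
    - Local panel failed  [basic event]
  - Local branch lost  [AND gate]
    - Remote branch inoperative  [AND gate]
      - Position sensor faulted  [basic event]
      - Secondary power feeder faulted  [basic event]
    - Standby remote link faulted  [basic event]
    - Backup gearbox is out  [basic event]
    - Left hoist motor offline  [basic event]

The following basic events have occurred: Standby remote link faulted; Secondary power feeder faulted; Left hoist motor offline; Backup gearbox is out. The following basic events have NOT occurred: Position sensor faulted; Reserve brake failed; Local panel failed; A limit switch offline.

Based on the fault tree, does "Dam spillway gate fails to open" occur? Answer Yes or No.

Control chain fails [OR]: A limit switch offline=not, Reserve brake failed=not, Local panel failed=not → no input occurs → does not occur.
Remote branch inoperative [AND]: Position sensor faulted=not, Secondary power feeder faulted=occurs → not all inputs occur → does not occur.
Local branch lost [AND]: Remote branch inoperative=not, Standby remote link faulted=occurs, Backup gearbox is out=occurs, Left hoist motor offline=occurs → not all inputs occur → does not occur.
Dam spillway gate fails to open [OR]: Control chain fails=not, Local branch lost=not → no input occurs → does not occur.

No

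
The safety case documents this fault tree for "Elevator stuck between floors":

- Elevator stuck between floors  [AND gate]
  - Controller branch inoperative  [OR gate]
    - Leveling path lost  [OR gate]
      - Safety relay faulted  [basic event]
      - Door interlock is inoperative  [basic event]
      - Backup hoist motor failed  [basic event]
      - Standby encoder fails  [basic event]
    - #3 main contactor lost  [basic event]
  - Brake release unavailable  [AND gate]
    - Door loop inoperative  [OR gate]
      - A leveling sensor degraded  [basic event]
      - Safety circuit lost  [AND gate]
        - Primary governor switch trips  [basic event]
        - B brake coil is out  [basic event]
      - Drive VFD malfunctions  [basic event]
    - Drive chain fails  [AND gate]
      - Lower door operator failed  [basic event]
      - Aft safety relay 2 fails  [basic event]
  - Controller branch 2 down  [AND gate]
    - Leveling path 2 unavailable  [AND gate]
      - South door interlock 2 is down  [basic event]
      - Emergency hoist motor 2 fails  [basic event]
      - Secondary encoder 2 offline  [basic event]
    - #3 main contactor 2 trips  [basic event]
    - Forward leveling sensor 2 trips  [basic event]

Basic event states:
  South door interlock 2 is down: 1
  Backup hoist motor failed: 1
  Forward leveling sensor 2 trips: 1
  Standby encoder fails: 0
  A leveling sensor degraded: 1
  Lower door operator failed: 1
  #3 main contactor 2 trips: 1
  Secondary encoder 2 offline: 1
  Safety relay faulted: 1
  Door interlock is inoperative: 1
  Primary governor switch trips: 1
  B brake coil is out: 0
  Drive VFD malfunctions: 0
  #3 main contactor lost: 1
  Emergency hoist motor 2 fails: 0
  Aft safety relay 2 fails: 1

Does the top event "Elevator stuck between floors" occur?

No

Leveling path lost [OR]: Safety relay faulted=occurs, Door interlock is inoperative=occurs, Backup hoist motor failed=occurs, Standby encoder fails=not → at least one input occurs → occurs.
Controller branch inoperative [OR]: Leveling path lost=occurs, #3 main contactor lost=occurs → at least one input occurs → occurs.
Safety circuit lost [AND]: Primary governor switch trips=occurs, B brake coil is out=not → not all inputs occur → does not occur.
Door loop inoperative [OR]: A leveling sensor degraded=occurs, Safety circuit lost=not, Drive VFD malfunctions=not → at least one input occurs → occurs.
Drive chain fails [AND]: Lower door operator failed=occurs, Aft safety relay 2 fails=occurs → all inputs occur → occurs.
Brake release unavailable [AND]: Door loop inoperative=occurs, Drive chain fails=occurs → all inputs occur → occurs.
Leveling path 2 unavailable [AND]: South door interlock 2 is down=occurs, Emergency hoist motor 2 fails=not, Secondary encoder 2 offline=occurs → not all inputs occur → does not occur.
Controller branch 2 down [AND]: Leveling path 2 unavailable=not, #3 main contactor 2 trips=occurs, Forward leveling sensor 2 trips=occurs → not all inputs occur → does not occur.
Elevator stuck between floors [AND]: Controller branch inoperative=occurs, Brake release unavailable=occurs, Controller branch 2 down=not → not all inputs occur → does not occur.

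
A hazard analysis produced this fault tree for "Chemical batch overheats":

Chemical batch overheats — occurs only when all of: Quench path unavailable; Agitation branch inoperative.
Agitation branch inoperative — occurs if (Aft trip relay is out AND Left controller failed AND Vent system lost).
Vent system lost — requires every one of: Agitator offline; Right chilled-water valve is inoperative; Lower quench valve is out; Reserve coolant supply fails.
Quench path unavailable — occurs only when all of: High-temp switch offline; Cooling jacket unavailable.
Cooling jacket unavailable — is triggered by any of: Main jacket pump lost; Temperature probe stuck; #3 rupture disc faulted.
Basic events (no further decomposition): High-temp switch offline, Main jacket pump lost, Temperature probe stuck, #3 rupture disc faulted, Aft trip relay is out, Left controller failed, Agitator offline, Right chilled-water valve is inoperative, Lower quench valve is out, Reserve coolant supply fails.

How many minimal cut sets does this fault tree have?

3

Cooling jacket unavailable [OR]: union of children's cut sets → 3 cut set(s).
Quench path unavailable [AND]: one cut set from each child combined → 1 × 3 = 3 cut set(s).
Vent system lost [AND]: one cut set from each child combined → 1 × 1 × 1 × 1 = 1 cut set(s).
Agitation branch inoperative [AND]: one cut set from each child combined → 1 × 1 × 1 = 1 cut set(s).
Chemical batch overheats [AND]: one cut set from each child combined → 3 × 1 = 3 cut set(s).
Minimal cut sets: {Aft trip relay is out, Agitator offline, High-temp switch offline, Left controller failed, Lower quench valve is out, Main jacket pump lost, Reserve coolant supply fails, Right chilled-water valve is inoperative}; {Aft trip relay is out, Agitator offline, High-temp switch offline, Left controller failed, Lower quench valve is out, Reserve coolant supply fails, Right chilled-water valve is inoperative, Temperature probe stuck}; {#3 rupture disc faulted, Aft trip relay is out, Agitator offline, High-temp switch offline, Left controller failed, Lower quench valve is out, Reserve coolant supply fails, Right chilled-water valve is inoperative}.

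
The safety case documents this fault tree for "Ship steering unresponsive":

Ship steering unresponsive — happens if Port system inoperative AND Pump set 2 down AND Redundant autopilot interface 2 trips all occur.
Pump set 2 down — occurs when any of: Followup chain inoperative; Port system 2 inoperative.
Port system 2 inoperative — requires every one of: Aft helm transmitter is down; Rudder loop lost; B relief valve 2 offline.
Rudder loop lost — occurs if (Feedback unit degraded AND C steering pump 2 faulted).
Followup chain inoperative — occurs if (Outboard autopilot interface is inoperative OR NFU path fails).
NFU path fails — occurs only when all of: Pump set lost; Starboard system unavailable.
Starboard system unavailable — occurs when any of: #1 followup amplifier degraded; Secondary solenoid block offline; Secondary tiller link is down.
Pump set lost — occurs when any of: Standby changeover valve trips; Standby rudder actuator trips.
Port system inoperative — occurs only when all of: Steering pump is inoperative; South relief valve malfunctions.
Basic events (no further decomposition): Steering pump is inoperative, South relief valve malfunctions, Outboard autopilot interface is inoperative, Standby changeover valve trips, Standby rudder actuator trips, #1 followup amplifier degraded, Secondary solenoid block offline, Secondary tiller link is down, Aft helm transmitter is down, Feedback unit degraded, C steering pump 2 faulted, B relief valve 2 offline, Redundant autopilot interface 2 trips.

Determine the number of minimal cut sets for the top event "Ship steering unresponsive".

Port system inoperative [AND]: one cut set from each child combined → 1 × 1 = 1 cut set(s).
Pump set lost [OR]: union of children's cut sets → 2 cut set(s).
Starboard system unavailable [OR]: union of children's cut sets → 3 cut set(s).
NFU path fails [AND]: one cut set from each child combined → 2 × 3 = 6 cut set(s).
Followup chain inoperative [OR]: union of children's cut sets → 7 cut set(s).
Rudder loop lost [AND]: one cut set from each child combined → 1 × 1 = 1 cut set(s).
Port system 2 inoperative [AND]: one cut set from each child combined → 1 × 1 × 1 = 1 cut set(s).
Pump set 2 down [OR]: union of children's cut sets → 8 cut set(s).
Ship steering unresponsive [AND]: one cut set from each child combined → 1 × 8 × 1 = 8 cut set(s).
Minimal cut sets: {Outboard autopilot interface is inoperative, Redundant autopilot interface 2 trips, South relief valve malfunctions, Steering pump is inoperative}; {#1 followup amplifier degraded, Redundant autopilot interface 2 trips, South relief valve malfunctions, Standby changeover valve trips, Steering pump is inoperative}; {Redundant autopilot interface 2 trips, Secondary solenoid block offline, South relief valve malfunctions, Standby changeover valve trips, Steering pump is inoperative}; {Redundant autopilot interface 2 trips, Secondary tiller link is down, South relief valve malfunctions, Standby changeover valve trips, Steering pump is inoperative}; {#1 followup amplifier degraded, Redundant autopilot interface 2 trips, South relief valve malfunctions, Standby rudder actuator trips, Steering pump is inoperative}; {Redundant autopilot interface 2 trips, Secondary solenoid block offline, South relief valve malfunctions, Standby rudder actuator trips, Steering pump is inoperative}; {Redundant autopilot interface 2 trips, Secondary tiller link is down, South relief valve malfunctions, Standby rudder actuator trips, Steering pump is inoperative}; {Aft helm transmitter is down, B relief valve 2 offline, C steering pump 2 faulted, Feedback unit degraded, Redundant autopilot interface 2 trips, South relief valve malfunctions, Steering pump is inoperative}.

8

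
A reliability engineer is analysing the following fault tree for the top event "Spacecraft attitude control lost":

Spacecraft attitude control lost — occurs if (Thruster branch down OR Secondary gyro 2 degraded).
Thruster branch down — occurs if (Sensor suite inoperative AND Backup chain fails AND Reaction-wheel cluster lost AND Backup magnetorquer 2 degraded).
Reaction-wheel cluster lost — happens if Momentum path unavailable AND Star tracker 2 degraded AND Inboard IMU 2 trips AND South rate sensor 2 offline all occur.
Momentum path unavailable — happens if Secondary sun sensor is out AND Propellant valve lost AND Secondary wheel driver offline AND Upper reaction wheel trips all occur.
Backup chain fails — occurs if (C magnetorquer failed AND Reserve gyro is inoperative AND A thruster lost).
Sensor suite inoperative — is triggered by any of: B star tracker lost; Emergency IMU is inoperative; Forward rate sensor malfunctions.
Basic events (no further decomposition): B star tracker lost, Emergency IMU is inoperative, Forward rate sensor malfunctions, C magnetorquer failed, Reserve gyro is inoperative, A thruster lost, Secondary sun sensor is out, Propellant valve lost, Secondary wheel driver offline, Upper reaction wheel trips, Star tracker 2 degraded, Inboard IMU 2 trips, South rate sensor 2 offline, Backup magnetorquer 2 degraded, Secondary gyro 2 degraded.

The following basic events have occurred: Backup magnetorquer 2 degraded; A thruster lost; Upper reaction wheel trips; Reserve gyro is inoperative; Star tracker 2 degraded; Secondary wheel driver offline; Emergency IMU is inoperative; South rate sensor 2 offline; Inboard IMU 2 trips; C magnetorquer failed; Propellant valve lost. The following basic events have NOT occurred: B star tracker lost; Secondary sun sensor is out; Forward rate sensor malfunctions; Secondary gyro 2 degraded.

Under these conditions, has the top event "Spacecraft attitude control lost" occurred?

No

Sensor suite inoperative [OR]: B star tracker lost=not, Emergency IMU is inoperative=occurs, Forward rate sensor malfunctions=not → at least one input occurs → occurs.
Backup chain fails [AND]: C magnetorquer failed=occurs, Reserve gyro is inoperative=occurs, A thruster lost=occurs → all inputs occur → occurs.
Momentum path unavailable [AND]: Secondary sun sensor is out=not, Propellant valve lost=occurs, Secondary wheel driver offline=occurs, Upper reaction wheel trips=occurs → not all inputs occur → does not occur.
Reaction-wheel cluster lost [AND]: Momentum path unavailable=not, Star tracker 2 degraded=occurs, Inboard IMU 2 trips=occurs, South rate sensor 2 offline=occurs → not all inputs occur → does not occur.
Thruster branch down [AND]: Sensor suite inoperative=occurs, Backup chain fails=occurs, Reaction-wheel cluster lost=not, Backup magnetorquer 2 degraded=occurs → not all inputs occur → does not occur.
Spacecraft attitude control lost [OR]: Thruster branch down=not, Secondary gyro 2 degraded=not → no input occurs → does not occur.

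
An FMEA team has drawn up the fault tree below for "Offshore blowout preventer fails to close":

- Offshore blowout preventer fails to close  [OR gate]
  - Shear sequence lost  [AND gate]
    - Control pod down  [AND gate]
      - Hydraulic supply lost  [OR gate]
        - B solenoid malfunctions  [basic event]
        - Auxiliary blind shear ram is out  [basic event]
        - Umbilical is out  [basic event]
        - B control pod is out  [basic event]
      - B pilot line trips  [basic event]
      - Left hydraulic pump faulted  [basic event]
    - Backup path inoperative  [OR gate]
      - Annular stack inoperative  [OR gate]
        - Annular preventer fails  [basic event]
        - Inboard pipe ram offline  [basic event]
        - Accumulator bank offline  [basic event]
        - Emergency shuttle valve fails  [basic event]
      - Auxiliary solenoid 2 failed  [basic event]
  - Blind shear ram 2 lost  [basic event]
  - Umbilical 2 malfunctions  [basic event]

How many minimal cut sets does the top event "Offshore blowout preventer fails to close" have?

Hydraulic supply lost [OR]: union of children's cut sets → 4 cut set(s).
Control pod down [AND]: one cut set from each child combined → 4 × 1 × 1 = 4 cut set(s).
Annular stack inoperative [OR]: union of children's cut sets → 4 cut set(s).
Backup path inoperative [OR]: union of children's cut sets → 5 cut set(s).
Shear sequence lost [AND]: one cut set from each child combined → 4 × 5 = 20 cut set(s).
Offshore blowout preventer fails to close [OR]: union of children's cut sets → 22 cut set(s).

22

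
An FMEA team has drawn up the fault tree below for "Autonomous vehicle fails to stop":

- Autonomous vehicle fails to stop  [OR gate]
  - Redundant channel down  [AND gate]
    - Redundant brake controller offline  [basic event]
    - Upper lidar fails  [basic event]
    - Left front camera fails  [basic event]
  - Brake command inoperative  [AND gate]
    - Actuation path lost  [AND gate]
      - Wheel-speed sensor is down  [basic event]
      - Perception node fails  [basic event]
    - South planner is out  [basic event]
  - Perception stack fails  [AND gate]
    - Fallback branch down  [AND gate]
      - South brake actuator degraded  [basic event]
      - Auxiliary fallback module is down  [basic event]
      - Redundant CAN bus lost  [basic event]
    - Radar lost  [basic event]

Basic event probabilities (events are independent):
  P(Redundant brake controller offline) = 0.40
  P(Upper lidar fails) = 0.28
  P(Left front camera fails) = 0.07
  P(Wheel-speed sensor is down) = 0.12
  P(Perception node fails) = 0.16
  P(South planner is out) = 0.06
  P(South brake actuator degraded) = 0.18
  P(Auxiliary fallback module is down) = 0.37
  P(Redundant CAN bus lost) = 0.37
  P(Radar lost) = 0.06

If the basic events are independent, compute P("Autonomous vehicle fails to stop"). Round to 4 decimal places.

P(Redundant channel down) [AND] = 0.40 × 0.28 × 0.07 = 0.007840
P(Actuation path lost) [AND] = 0.12 × 0.16 = 0.019200
P(Brake command inoperative) [AND] = 0.019200 × 0.06 = 0.001152
P(Fallback branch down) [AND] = 0.18 × 0.37 × 0.37 = 0.024642
P(Perception stack fails) [AND] = 0.024642 × 0.06 = 0.001479
P(Autonomous vehicle fails to stop) [OR] = 1 − (1−0.007840) × (1−0.001152) × (1−0.001479) = 0.010449
Rounded to 4 decimal places: P(Autonomous vehicle fails to stop) ≈ 0.0104.

0.0104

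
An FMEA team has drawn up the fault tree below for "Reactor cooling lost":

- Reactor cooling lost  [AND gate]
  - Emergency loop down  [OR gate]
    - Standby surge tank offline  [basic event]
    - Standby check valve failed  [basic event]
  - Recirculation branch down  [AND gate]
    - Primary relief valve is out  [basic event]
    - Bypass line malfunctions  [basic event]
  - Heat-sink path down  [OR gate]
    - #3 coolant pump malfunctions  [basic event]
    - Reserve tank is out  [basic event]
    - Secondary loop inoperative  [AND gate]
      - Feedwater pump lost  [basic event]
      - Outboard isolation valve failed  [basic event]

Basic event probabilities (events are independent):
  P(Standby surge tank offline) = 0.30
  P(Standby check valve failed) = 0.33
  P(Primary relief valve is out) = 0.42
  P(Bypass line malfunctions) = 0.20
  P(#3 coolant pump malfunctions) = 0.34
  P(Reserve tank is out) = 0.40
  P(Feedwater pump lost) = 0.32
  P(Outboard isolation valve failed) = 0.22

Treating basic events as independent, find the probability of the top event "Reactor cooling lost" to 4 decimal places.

0.0282

P(Emergency loop down) [OR] = 1 − (1−0.30) × (1−0.33) = 0.531000
P(Recirculation branch down) [AND] = 0.42 × 0.20 = 0.084000
P(Secondary loop inoperative) [AND] = 0.32 × 0.22 = 0.070400
P(Heat-sink path down) [OR] = 1 − (1−0.34) × (1−0.40) × (1−0.070400) = 0.631878
P(Reactor cooling lost) [AND] = 0.531000 × 0.084000 × 0.631878 = 0.028184
Rounded to 4 decimal places: P(Reactor cooling lost) ≈ 0.0282.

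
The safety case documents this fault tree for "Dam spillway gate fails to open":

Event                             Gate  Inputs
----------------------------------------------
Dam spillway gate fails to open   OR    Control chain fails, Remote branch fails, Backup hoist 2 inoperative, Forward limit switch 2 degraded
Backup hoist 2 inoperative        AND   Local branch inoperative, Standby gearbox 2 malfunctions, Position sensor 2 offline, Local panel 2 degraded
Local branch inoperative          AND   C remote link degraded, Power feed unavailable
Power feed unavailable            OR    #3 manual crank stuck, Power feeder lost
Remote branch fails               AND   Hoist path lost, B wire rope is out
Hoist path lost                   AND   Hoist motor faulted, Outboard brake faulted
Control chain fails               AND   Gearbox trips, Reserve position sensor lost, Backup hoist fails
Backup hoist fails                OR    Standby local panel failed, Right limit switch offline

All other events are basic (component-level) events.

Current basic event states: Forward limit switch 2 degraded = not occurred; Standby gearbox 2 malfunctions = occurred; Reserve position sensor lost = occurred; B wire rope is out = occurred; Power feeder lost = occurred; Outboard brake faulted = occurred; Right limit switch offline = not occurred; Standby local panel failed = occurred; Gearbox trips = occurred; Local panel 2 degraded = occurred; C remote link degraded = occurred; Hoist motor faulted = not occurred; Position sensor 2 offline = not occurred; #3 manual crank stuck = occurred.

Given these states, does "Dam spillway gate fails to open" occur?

Yes

Backup hoist fails [OR]: Standby local panel failed=occurs, Right limit switch offline=not → at least one input occurs → occurs.
Control chain fails [AND]: Gearbox trips=occurs, Reserve position sensor lost=occurs, Backup hoist fails=occurs → all inputs occur → occurs.
Hoist path lost [AND]: Hoist motor faulted=not, Outboard brake faulted=occurs → not all inputs occur → does not occur.
Remote branch fails [AND]: Hoist path lost=not, B wire rope is out=occurs → not all inputs occur → does not occur.
Power feed unavailable [OR]: #3 manual crank stuck=occurs, Power feeder lost=occurs → at least one input occurs → occurs.
Local branch inoperative [AND]: C remote link degraded=occurs, Power feed unavailable=occurs → all inputs occur → occurs.
Backup hoist 2 inoperative [AND]: Local branch inoperative=occurs, Standby gearbox 2 malfunctions=occurs, Position sensor 2 offline=not, Local panel 2 degraded=occurs → not all inputs occur → does not occur.
Dam spillway gate fails to open [OR]: Control chain fails=occurs, Remote branch fails=not, Backup hoist 2 inoperative=not, Forward limit switch 2 degraded=not → at least one input occurs → occurs.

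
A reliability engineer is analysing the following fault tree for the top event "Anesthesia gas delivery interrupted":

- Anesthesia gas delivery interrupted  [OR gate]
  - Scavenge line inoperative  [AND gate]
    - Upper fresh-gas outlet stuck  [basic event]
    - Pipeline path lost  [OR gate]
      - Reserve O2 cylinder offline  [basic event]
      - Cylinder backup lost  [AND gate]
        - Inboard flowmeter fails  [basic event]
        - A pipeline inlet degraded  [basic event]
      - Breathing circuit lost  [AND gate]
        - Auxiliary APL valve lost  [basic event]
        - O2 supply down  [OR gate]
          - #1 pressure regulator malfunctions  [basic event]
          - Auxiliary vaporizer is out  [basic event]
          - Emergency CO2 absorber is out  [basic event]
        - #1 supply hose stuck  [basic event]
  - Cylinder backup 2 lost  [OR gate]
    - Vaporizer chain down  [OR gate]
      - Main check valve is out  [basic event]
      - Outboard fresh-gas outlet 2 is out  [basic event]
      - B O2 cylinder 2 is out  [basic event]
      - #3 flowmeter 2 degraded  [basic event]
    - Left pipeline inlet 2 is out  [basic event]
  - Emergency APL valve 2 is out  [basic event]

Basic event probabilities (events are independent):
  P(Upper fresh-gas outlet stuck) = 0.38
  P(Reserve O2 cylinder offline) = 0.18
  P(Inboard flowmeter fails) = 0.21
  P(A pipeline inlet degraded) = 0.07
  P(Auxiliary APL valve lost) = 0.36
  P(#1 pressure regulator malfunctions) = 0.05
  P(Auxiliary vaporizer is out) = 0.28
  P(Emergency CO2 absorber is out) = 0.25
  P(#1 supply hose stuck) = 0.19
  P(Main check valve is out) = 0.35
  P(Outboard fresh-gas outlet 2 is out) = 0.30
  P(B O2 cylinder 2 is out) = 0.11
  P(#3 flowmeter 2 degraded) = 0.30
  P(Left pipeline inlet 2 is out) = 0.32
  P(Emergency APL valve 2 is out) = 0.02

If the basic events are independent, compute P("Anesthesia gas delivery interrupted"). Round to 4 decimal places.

0.8268

P(Cylinder backup lost) [AND] = 0.21 × 0.07 = 0.014700
P(O2 supply down) [OR] = 1 − (1−0.05) × (1−0.28) × (1−0.25) = 0.487000
P(Breathing circuit lost) [AND] = 0.36 × 0.487000 × 0.19 = 0.033311
P(Pipeline path lost) [OR] = 1 − (1−0.18) × (1−0.014700) × (1−0.033311) = 0.218967
P(Scavenge line inoperative) [AND] = 0.38 × 0.218967 = 0.083207
P(Vaporizer chain down) [OR] = 1 − (1−0.35) × (1−0.30) × (1−0.11) × (1−0.30) = 0.716535
P(Cylinder backup 2 lost) [OR] = 1 − (1−0.716535) × (1−0.32) = 0.807244
P(Anesthesia gas delivery interrupted) [OR] = 1 − (1−0.083207) × (1−0.807244) × (1−0.02) = 0.826817
Rounded to 4 decimal places: P(Anesthesia gas delivery interrupted) ≈ 0.8268.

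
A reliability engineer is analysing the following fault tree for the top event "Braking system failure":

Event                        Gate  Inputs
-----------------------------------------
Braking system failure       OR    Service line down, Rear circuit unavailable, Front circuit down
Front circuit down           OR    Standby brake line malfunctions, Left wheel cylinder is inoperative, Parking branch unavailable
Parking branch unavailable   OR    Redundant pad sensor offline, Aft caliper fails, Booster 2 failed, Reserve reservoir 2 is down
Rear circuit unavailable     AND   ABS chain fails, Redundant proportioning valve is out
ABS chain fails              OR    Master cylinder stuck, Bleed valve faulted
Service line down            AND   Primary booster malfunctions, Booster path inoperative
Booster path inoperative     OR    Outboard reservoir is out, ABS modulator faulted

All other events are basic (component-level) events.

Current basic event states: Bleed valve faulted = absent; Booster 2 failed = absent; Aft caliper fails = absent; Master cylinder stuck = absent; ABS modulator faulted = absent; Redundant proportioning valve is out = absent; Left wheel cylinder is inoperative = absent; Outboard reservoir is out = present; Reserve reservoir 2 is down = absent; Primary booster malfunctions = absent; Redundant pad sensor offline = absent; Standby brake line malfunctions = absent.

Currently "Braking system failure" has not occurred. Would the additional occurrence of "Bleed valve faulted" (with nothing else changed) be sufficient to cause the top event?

No

Counterfactual: set "Bleed valve faulted" to occurred.
Booster path inoperative [OR]: Outboard reservoir is out=occurs, ABS modulator faulted=not → at least one input occurs → occurs.
Service line down [AND]: Primary booster malfunctions=not, Booster path inoperative=occurs → not all inputs occur → does not occur.
ABS chain fails [OR]: Master cylinder stuck=not, Bleed valve faulted=occurs → at least one input occurs → occurs.
Rear circuit unavailable [AND]: ABS chain fails=occurs, Redundant proportioning valve is out=not → not all inputs occur → does not occur.
Parking branch unavailable [OR]: Redundant pad sensor offline=not, Aft caliper fails=not, Booster 2 failed=not, Reserve reservoir 2 is down=not → no input occurs → does not occur.
Front circuit down [OR]: Standby brake line malfunctions=not, Left wheel cylinder is inoperative=not, Parking branch unavailable=not → no input occurs → does not occur.
Braking system failure [OR]: Service line down=not, Rear circuit unavailable=not, Front circuit down=not → no input occurs → does not occur.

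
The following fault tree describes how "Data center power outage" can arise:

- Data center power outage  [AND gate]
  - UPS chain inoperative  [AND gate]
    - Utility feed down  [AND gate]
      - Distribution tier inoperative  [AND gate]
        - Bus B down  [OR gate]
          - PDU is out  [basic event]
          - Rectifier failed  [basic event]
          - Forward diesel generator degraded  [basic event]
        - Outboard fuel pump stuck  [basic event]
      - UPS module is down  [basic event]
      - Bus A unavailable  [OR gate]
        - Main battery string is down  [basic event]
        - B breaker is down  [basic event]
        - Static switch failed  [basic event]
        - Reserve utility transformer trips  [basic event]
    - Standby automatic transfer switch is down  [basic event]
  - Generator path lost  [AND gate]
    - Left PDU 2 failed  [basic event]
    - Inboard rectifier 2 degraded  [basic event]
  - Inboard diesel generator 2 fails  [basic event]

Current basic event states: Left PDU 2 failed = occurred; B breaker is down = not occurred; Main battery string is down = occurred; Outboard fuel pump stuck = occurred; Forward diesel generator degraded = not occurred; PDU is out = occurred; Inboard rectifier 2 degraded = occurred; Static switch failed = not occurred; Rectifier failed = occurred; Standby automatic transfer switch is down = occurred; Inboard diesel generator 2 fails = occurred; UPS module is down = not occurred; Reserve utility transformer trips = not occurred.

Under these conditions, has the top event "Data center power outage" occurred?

Bus B down [OR]: PDU is out=occurs, Rectifier failed=occurs, Forward diesel generator degraded=not → at least one input occurs → occurs.
Distribution tier inoperative [AND]: Bus B down=occurs, Outboard fuel pump stuck=occurs → all inputs occur → occurs.
Bus A unavailable [OR]: Main battery string is down=occurs, B breaker is down=not, Static switch failed=not, Reserve utility transformer trips=not → at least one input occurs → occurs.
Utility feed down [AND]: Distribution tier inoperative=occurs, UPS module is down=not, Bus A unavailable=occurs → not all inputs occur → does not occur.
UPS chain inoperative [AND]: Utility feed down=not, Standby automatic transfer switch is down=occurs → not all inputs occur → does not occur.
Generator path lost [AND]: Left PDU 2 failed=occurs, Inboard rectifier 2 degraded=occurs → all inputs occur → occurs.
Data center power outage [AND]: UPS chain inoperative=not, Generator path lost=occurs, Inboard diesel generator 2 fails=occurs → not all inputs occur → does not occur.

No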